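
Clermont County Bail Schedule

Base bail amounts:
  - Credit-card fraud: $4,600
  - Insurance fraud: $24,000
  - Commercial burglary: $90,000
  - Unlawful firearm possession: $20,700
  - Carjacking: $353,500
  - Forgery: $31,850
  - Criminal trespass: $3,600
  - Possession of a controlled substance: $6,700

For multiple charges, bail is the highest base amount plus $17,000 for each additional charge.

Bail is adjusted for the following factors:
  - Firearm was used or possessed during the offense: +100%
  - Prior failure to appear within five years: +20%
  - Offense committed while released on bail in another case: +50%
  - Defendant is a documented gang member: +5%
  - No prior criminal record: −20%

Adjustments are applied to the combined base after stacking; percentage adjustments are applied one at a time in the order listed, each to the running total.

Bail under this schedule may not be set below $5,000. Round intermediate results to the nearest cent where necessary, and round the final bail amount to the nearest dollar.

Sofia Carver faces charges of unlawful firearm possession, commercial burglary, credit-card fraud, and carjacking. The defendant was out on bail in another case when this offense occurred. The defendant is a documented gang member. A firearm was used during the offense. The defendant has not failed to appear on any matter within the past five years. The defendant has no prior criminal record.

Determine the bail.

$1,019,340

Base amounts from the schedule: unlawful firearm possession $20,700; commercial burglary $90,000; credit-card fraud $4,600; carjacking $353,500.
Stacking rule: highest base plus $17,000 per additional charge. Highest is carjacking at $353,500; 3 additional charges → +$51,000. Combined base = $404,500.
Firearm was used or possessed during the offense (+100%): $404,500 × 2 = $809,000.
Offense committed while released on bail in another case (+50%): $809,000 × 1.5 = $1,213,500.
Defendant is a documented gang member (+5%): $1,213,500 × 1.05 = $1,274,175.
No prior criminal record (−20%): $1,274,175 × 0.8 = $1,019,340.
$1,019,340 is at or above the $5,000 minimum.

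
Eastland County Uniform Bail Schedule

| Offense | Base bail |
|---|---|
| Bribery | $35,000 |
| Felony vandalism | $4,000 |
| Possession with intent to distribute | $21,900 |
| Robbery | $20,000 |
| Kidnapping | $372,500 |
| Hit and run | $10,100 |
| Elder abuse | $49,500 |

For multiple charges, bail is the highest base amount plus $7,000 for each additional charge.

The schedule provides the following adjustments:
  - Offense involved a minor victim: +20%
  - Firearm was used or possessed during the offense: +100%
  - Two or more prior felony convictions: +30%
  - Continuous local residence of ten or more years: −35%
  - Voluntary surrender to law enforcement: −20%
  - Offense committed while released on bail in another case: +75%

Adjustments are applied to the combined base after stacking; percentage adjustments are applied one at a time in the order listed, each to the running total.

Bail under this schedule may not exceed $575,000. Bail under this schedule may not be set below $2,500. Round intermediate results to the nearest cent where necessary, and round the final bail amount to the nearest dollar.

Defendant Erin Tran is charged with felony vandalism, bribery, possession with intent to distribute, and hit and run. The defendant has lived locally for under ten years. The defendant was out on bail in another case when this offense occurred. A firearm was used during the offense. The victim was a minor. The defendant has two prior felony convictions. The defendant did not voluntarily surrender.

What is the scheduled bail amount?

Base amounts from the schedule: felony vandalism $4,000; bribery $35,000; possession with intent to distribute $21,900; hit and run $10,100.
Stacking rule: highest base plus $7,000 per additional charge. Highest is bribery at $35,000; 3 additional charges → +$21,000. Combined base = $56,000.
Offense involved a minor victim (+20%): $56,000 × 1.2 = $67,200.
Firearm was used or possessed during the offense (+100%): $67,200 × 2 = $134,400.
Two or more prior felony convictions (+30%): $134,400 × 1.3 = $174,720.
Offense committed while released on bail in another case (+75%): $174,720 × 1.75 = $305,760.
$305,760 is within the $575,000 maximum.
$305,760 is at or above the $2,500 minimum.

$305,760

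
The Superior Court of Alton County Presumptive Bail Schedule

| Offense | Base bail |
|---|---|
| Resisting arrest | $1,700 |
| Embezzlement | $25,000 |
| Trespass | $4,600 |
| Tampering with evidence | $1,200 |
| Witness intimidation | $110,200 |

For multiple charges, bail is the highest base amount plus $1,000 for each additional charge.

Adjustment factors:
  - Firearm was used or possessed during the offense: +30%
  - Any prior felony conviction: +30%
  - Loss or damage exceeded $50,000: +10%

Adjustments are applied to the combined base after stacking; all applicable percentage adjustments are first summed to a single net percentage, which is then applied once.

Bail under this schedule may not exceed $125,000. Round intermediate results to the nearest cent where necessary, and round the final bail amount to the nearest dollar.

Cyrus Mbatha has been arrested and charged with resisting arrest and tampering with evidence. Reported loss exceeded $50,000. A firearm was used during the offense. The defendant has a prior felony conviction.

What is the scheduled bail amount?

$4,590

Base amounts from the schedule: resisting arrest $1,700; tampering with evidence $1,200.
Stacking rule: highest base plus $1,000 per additional charge. Highest is resisting arrest at $1,700; 1 additional charge → +$1,000. Combined base = $2,700.
Net percentage adjustment: +30% +30% +10% = +70%. $2,700 × 1.7 = $4,590.
$4,590 is within the $125,000 maximum.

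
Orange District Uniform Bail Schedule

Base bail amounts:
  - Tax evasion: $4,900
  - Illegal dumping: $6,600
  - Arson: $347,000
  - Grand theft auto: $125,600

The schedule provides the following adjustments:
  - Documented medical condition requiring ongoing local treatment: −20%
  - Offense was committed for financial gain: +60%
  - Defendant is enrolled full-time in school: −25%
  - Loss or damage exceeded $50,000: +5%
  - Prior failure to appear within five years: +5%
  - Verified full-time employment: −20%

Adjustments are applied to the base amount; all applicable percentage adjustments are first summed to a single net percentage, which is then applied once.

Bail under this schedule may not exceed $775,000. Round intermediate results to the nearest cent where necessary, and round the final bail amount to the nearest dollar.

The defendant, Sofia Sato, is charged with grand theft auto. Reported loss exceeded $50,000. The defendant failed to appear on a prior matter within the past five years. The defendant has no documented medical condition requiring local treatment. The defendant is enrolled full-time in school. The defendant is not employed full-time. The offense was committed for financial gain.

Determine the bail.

Base amounts from the schedule: grand theft auto $125,600.
Single charge. Combined base = $125,600.
Net percentage adjustment: +60% −25% +5% +5% = +45%. $125,600 × 1.45 = $182,120.
$182,120 is within the $775,000 maximum.

$182,120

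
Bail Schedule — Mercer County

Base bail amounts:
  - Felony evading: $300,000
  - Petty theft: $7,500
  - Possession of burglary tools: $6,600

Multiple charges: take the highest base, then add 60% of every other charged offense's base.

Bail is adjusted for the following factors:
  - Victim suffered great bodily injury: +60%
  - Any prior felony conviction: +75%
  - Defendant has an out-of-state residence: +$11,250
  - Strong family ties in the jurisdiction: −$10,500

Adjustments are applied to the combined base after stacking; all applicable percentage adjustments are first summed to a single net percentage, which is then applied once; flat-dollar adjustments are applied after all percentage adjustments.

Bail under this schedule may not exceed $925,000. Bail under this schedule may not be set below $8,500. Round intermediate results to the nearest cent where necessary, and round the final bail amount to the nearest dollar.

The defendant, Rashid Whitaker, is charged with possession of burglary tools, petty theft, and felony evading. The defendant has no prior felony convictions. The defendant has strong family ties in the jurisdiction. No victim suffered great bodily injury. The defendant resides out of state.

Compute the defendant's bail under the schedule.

Base amounts from the schedule: possession of burglary tools $6,600; petty theft $7,500; felony evading $300,000.
Stacking rule: highest base plus 60% of each additional charge. Highest is felony evading at $300,000. Additional: $6,600 × 60% = $3,960; $7,500 × 60% = $4,500. Combined base = $300,000 + $8,460 = $308,460.
Defendant has an out-of-state residence (+$11,250 flat): $308,460 + $11,250 = $319,710.
Strong family ties in the jurisdiction (−$10,500 flat): $319,710 − $10,500 = $309,210.
$309,210 is within the $925,000 maximum.
$309,210 is at or above the $8,500 minimum.

$309,210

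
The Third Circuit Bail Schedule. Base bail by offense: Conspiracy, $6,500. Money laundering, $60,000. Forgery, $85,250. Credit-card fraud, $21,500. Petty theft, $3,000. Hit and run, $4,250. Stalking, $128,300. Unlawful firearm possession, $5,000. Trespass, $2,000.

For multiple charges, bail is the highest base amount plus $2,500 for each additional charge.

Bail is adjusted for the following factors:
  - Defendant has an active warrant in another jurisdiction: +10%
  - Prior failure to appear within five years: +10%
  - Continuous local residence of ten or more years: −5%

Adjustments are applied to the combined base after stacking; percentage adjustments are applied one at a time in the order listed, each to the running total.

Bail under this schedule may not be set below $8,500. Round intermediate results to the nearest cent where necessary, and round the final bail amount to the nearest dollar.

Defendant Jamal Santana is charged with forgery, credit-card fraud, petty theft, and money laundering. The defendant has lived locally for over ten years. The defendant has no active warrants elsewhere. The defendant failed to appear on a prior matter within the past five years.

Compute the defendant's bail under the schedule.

$96,924

Base amounts from the schedule: forgery $85,250; credit-card fraud $21,500; petty theft $3,000; money laundering $60,000.
Stacking rule: highest base plus $2,500 per additional charge. Highest is forgery at $85,250; 3 additional charges → +$7,500. Combined base = $92,750.
Prior failure to appear within five years (+10%): $92,750 × 1.1 = $102,025.
Continuous local residence of ten or more years (−5%): $102,025 × 0.95 = $96,923.75.
$96,923.75 is at or above the $8,500 minimum.
Rounded to the nearest dollar: $96,924.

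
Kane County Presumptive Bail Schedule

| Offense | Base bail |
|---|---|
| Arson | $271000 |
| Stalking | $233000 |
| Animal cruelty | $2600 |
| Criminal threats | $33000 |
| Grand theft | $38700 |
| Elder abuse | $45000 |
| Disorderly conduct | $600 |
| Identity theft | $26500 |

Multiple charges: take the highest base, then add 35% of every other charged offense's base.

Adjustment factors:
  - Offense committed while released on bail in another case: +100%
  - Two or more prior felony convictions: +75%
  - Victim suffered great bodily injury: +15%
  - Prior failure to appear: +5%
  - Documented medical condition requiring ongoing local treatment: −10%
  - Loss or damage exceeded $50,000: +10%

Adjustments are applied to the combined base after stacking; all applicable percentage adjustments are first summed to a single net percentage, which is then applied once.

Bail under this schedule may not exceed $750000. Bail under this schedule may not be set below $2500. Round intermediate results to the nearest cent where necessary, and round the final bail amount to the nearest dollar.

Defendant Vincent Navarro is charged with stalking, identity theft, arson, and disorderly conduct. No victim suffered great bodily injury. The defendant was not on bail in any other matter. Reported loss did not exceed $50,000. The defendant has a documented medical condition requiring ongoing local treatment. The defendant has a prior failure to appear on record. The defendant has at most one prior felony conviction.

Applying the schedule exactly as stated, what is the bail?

Base amounts from the schedule: stalking $233000; identity theft $26500; arson $271000; disorderly conduct $600.
Stacking rule: highest base plus 35% of each additional charge. Highest is arson at $271000. Additional: $233000 × 35% = $81550; $26500 × 35% = $9275; $600 × 35% = $210. Combined base = $271000 + $91035 = $362035.
Net percentage adjustment: +5% −10% = −5%. $362035 × 0.95 = $343933.25.
$343933.25 is within the $750000 maximum.
$343933.25 is at or above the $2500 minimum.
Rounded to the nearest dollar: $343933.

$343933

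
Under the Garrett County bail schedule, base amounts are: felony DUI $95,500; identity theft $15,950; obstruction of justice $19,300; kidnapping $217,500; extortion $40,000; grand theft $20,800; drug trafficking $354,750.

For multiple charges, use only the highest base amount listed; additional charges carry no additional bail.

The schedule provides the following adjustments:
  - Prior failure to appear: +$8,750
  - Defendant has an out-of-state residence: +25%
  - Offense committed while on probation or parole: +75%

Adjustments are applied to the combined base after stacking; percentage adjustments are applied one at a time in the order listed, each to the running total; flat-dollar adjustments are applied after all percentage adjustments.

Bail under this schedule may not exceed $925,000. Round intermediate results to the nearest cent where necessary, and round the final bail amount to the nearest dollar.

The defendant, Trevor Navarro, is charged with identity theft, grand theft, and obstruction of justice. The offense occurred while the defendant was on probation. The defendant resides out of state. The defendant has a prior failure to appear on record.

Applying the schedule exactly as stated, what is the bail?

Base amounts from the schedule: identity theft $15,950; grand theft $20,800; obstruction of justice $19,300.
Stacking rule: use the highest base only. Highest is grand theft at $20,800. Combined base = $20,800.
Defendant has an out-of-state residence (+25%): $20,800 × 1.25 = $26,000.
Offense committed while on probation or parole (+75%): $26,000 × 1.75 = $45,500.
Prior failure to appear (+$8,750 flat): $45,500 + $8,750 = $54,250.
$54,250 is within the $925,000 maximum.

$54,250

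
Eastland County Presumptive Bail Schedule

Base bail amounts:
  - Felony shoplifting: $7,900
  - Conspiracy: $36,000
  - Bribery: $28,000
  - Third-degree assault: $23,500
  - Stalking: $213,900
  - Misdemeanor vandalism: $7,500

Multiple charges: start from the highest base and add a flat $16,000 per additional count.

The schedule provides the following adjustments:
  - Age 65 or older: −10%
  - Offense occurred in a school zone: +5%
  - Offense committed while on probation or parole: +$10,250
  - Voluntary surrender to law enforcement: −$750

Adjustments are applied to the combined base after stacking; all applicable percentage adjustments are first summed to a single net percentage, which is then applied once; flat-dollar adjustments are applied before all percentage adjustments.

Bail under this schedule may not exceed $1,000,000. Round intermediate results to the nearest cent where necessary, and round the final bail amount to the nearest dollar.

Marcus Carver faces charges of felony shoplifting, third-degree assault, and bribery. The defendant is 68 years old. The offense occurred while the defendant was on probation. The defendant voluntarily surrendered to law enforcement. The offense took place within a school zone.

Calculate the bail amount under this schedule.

$66,025

Base amounts from the schedule: felony shoplifting $7,900; third-degree assault $23,500; bribery $28,000.
Stacking rule: highest base plus $16,000 per additional charge. Highest is bribery at $28,000; 2 additional charges → +$32,000. Combined base = $60,000.
Offense committed while on probation or parole (+$10,250 flat): $60,000 + $10,250 = $70,250.
Voluntary surrender to law enforcement (−$750 flat): $70,250 − $750 = $69,500.
Net percentage adjustment: −10% +5% = −5%. $69,500 × 0.95 = $66,025.
$66,025 is within the $1,000,000 maximum.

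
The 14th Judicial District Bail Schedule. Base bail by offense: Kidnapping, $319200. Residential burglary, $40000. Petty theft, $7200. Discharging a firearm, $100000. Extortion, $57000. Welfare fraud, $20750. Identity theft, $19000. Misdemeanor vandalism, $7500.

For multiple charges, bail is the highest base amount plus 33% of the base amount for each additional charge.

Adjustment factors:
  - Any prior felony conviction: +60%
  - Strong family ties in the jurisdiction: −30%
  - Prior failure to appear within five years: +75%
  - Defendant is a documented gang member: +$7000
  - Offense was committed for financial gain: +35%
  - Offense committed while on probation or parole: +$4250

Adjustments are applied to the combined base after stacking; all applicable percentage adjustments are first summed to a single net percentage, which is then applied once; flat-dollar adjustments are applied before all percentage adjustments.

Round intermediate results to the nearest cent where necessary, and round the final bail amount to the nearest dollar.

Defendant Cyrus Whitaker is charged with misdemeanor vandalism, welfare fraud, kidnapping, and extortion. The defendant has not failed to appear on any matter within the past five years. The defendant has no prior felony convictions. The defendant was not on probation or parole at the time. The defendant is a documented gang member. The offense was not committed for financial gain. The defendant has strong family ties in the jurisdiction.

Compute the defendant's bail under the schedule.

Base amounts from the schedule: misdemeanor vandalism $7500; welfare fraud $20750; kidnapping $319200; extortion $57000.
Stacking rule: highest base plus 33% of each additional charge. Highest is kidnapping at $319200. Additional: $7500 × 33% = $2475; $20750 × 33% = $6847.50; $57000 × 33% = $18810. Combined base = $319200 + $28132.50 = $347332.50.
Defendant is a documented gang member (+$7000 flat): $347332.50 + $7000 = $354332.50.
Strong family ties in the jurisdiction (−30%): $354332.50 × 0.7 = $248032.75.
Rounded to the nearest dollar: $248033.

$248033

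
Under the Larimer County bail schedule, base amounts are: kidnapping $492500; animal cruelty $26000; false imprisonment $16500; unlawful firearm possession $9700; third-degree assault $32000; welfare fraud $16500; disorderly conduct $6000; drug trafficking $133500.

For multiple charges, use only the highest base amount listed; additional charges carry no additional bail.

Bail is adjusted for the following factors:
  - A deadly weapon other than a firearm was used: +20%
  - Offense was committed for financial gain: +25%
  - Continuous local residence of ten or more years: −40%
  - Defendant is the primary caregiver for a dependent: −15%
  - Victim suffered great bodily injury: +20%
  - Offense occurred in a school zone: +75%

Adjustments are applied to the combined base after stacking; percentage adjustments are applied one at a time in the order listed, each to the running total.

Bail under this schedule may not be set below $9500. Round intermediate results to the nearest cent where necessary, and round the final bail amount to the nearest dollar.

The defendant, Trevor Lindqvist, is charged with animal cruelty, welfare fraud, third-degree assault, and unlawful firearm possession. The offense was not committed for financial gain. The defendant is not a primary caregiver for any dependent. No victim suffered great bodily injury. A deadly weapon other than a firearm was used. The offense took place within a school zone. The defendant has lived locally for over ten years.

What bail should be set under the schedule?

$40320

Base amounts from the schedule: animal cruelty $26000; welfare fraud $16500; third-degree assault $32000; unlawful firearm possession $9700.
Stacking rule: use the highest base only. Highest is third-degree assault at $32000. Combined base = $32000.
A deadly weapon other than a firearm was used (+20%): $32000 × 1.2 = $38400.
Continuous local residence of ten or more years (−40%): $38400 × 0.6 = $23040.
Offense occurred in a school zone (+75%): $23040 × 1.75 = $40320.
$40320 is at or above the $9500 minimum.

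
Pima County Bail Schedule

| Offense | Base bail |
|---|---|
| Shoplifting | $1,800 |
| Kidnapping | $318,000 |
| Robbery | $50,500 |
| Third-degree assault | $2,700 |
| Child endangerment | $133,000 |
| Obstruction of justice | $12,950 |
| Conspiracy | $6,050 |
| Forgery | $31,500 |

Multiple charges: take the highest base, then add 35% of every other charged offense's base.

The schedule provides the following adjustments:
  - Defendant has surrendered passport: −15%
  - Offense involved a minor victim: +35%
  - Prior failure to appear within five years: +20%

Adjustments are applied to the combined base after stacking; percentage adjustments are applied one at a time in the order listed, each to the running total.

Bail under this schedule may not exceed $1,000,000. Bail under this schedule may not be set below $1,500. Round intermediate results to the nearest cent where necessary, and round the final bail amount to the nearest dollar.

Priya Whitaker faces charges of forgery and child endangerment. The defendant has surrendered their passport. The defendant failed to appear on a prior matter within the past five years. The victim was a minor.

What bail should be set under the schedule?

$198,322

Base amounts from the schedule: forgery $31,500; child endangerment $133,000.
Stacking rule: highest base plus 35% of each additional charge. Highest is child endangerment at $133,000. Additional: $31,500 × 35% = $11,025. Combined base = $133,000 + $11,025 = $144,025.
Defendant has surrendered passport (−15%): $144,025 × 0.85 = $122,421.25.
Offense involved a minor victim (+35%): $122,421.25 × 1.35 = $165,268.69.
Prior failure to appear within five years (+20%): $165,268.69 × 1.2 = $198,322.43.
$198,322.43 is within the $1,000,000 maximum.
$198,322.43 is at or above the $1,500 minimum.
Rounded to the nearest dollar: $198,322.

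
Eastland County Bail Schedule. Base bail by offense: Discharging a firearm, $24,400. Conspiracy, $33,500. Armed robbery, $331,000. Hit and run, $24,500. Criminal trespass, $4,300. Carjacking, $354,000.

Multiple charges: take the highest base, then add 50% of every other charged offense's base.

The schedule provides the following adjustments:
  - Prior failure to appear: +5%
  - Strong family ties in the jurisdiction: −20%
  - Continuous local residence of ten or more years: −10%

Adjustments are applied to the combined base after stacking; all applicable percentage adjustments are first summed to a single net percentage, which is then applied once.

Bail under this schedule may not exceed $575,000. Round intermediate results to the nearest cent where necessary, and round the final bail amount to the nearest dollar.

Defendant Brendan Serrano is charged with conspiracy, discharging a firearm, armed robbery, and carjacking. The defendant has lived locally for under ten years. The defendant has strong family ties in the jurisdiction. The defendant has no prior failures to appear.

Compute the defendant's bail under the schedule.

$438,760

Base amounts from the schedule: conspiracy $33,500; discharging a firearm $24,400; armed robbery $331,000; carjacking $354,000.
Stacking rule: highest base plus 50% of each additional charge. Highest is carjacking at $354,000. Additional: $33,500 × 50% = $16,750; $24,400 × 50% = $12,200; $331,000 × 50% = $165,500. Combined base = $354,000 + $194,450 = $548,450.
Strong family ties in the jurisdiction (−20%): $548,450 × 0.8 = $438,760.
$438,760 is within the $575,000 maximum.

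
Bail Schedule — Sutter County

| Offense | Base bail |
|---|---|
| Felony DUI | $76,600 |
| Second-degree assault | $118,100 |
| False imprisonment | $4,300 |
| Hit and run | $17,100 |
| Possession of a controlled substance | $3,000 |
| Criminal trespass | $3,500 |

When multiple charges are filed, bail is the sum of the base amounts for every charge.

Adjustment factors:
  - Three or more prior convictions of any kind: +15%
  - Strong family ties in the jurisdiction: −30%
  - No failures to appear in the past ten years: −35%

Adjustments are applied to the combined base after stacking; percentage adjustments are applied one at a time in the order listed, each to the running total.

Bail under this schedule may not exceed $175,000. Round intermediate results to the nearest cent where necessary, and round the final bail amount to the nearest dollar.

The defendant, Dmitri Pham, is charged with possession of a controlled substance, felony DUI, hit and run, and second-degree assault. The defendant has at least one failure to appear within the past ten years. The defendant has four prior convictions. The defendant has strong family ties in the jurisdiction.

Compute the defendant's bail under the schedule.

$172,914

Base amounts from the schedule: possession of a controlled substance $3,000; felony DUI $76,600; hit and run $17,100; second-degree assault $118,100.
Stacking rule: sum of all bases. $3,000 + $76,600 + $17,100 + $118,100 = $214,800.
Three or more prior convictions of any kind (+15%): $214,800 × 1.15 = $247,020.
Strong family ties in the jurisdiction (−30%): $247,020 × 0.7 = $172,914.
$172,914 is within the $175,000 maximum.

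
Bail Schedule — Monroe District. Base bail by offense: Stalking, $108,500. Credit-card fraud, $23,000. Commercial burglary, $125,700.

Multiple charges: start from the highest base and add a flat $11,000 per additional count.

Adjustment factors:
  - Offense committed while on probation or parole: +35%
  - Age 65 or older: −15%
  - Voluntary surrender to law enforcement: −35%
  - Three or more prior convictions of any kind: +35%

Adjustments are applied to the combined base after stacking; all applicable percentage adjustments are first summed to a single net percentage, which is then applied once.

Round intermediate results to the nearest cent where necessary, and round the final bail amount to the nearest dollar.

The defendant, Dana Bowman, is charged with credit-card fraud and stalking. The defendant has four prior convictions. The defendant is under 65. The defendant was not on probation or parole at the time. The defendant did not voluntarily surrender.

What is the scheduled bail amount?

$161,325

Base amounts from the schedule: credit-card fraud $23,000; stalking $108,500.
Stacking rule: highest base plus $11,000 per additional charge. Highest is stalking at $108,500; 1 additional charge → +$11,000. Combined base = $119,500.
Three or more prior convictions of any kind (+35%): $119,500 × 1.35 = $161,325.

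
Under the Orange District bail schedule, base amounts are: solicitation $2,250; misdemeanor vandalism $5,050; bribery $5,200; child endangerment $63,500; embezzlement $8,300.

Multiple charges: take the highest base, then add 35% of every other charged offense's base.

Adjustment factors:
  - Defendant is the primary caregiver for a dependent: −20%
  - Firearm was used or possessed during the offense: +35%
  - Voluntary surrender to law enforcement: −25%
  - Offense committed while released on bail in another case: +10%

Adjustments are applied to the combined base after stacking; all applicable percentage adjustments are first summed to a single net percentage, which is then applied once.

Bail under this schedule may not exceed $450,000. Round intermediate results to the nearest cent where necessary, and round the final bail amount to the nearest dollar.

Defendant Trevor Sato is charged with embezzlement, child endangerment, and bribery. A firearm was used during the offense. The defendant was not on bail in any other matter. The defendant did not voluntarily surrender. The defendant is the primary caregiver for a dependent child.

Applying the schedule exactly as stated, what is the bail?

Base amounts from the schedule: embezzlement $8,300; child endangerment $63,500; bribery $5,200.
Stacking rule: highest base plus 35% of each additional charge. Highest is child endangerment at $63,500. Additional: $8,300 × 35% = $2,905; $5,200 × 35% = $1,820. Combined base = $63,500 + $4,725 = $68,225.
Net percentage adjustment: −20% +35% = +15%. $68,225 × 1.15 = $78,458.75.
$78,458.75 is within the $450,000 maximum.
Rounded to the nearest dollar: $78,459.

$78,459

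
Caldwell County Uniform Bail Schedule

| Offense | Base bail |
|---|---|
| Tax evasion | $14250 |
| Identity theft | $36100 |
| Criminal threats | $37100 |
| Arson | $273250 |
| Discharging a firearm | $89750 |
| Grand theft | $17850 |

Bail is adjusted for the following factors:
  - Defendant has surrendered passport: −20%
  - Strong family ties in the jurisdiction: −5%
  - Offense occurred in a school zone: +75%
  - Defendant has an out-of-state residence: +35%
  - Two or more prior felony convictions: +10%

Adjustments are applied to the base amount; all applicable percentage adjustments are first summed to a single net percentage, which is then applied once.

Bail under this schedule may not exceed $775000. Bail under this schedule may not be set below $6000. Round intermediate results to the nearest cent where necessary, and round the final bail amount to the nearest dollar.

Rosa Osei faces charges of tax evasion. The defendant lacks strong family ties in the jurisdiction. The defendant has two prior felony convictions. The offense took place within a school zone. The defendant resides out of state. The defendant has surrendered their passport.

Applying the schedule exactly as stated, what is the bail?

$28500

Base amounts from the schedule: tax evasion $14250.
Single charge. Combined base = $14250.
Net percentage adjustment: −20% +75% +35% +10% = +100%. $14250 × 2 = $28500.
$28500 is within the $775000 maximum.
$28500 is at or above the $6000 minimum.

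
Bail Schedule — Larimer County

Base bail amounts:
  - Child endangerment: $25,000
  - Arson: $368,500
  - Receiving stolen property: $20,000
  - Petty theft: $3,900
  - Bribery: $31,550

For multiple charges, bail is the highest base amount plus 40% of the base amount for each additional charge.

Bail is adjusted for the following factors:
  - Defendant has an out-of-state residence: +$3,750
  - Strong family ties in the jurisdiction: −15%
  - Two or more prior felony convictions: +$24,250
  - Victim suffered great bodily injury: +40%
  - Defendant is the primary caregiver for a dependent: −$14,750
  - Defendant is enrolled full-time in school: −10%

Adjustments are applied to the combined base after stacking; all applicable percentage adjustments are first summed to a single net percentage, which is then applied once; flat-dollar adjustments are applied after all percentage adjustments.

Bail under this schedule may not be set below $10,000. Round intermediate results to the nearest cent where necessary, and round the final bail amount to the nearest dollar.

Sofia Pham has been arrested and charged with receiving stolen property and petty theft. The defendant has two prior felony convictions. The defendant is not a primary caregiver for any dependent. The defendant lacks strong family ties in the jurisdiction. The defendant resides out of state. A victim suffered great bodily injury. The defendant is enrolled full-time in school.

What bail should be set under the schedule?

Base amounts from the schedule: receiving stolen property $20,000; petty theft $3,900.
Stacking rule: highest base plus 40% of each additional charge. Highest is receiving stolen property at $20,000. Additional: $3,900 × 40% = $1,560. Combined base = $20,000 + $1,560 = $21,560.
Net percentage adjustment: +40% −10% = +30%. $21,560 × 1.3 = $28,028.
Defendant has an out-of-state residence (+$3,750 flat): $28,028 + $3,750 = $31,778.
Two or more prior felony convictions (+$24,250 flat): $31,778 + $24,250 = $56,028.
$56,028 is at or above the $10,000 minimum.

$56,028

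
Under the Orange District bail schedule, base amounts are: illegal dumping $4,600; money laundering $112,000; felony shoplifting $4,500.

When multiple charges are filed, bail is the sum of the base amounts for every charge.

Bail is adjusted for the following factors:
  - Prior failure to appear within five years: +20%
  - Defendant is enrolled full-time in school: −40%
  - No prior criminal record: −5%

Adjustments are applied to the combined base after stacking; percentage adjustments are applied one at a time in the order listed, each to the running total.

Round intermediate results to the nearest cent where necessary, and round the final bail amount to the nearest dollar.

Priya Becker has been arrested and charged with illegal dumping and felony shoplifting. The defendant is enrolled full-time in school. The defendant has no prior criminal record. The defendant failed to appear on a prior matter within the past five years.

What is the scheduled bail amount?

$6,224

Base amounts from the schedule: illegal dumping $4,600; felony shoplifting $4,500.
Stacking rule: sum of all bases. $4,600 + $4,500 = $9,100.
Prior failure to appear within five years (+20%): $9,100 × 1.2 = $10,920.
Defendant is enrolled full-time in school (−40%): $10,920 × 0.6 = $6,552.
No prior criminal record (−5%): $6,552 × 0.95 = $6,224.40.
Rounded to the nearest dollar: $6,224.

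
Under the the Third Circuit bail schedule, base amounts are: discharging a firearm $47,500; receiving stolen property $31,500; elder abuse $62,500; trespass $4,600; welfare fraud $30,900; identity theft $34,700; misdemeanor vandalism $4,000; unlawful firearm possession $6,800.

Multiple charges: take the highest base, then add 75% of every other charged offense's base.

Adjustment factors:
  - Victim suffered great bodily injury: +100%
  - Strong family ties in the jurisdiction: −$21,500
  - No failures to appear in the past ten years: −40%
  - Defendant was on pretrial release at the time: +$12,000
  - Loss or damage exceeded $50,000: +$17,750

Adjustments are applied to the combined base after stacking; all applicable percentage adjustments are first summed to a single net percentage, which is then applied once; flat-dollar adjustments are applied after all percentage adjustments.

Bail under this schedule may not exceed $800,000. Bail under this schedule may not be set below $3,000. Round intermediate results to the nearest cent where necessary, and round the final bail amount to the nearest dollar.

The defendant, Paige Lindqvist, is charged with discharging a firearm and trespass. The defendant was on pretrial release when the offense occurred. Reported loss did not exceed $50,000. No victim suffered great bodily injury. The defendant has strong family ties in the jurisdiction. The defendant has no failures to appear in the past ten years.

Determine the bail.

$21,070

Base amounts from the schedule: discharging a firearm $47,500; trespass $4,600.
Stacking rule: highest base plus 75% of each additional charge. Highest is discharging a firearm at $47,500. Additional: $4,600 × 75% = $3,450. Combined base = $47,500 + $3,450 = $50,950.
No failures to appear in the past ten years (−40%): $50,950 × 0.6 = $30,570.
Strong family ties in the jurisdiction (−$21,500 flat): $30,570 − $21,500 = $9,070.
Defendant was on pretrial release at the time (+$12,000 flat): $9,070 + $12,000 = $21,070.
$21,070 is within the $800,000 maximum.
$21,070 is at or above the $3,000 minimum.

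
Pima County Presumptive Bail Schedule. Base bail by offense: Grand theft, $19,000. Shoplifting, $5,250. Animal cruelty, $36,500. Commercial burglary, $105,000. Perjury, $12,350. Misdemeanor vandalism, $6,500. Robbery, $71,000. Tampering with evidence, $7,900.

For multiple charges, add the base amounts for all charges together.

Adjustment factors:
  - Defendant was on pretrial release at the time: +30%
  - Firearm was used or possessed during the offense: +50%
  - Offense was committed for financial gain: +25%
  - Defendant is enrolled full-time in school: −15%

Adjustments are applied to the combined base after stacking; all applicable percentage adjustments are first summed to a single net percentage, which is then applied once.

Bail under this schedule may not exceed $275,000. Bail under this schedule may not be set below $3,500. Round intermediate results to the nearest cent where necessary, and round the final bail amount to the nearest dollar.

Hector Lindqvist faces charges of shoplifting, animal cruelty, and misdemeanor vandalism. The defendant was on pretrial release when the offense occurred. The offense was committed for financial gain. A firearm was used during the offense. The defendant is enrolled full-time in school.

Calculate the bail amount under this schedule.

$91,675

Base amounts from the schedule: shoplifting $5,250; animal cruelty $36,500; misdemeanor vandalism $6,500.
Stacking rule: sum of all bases. $5,250 + $36,500 + $6,500 = $48,250.
Net percentage adjustment: +30% +50% +25% −15% = +90%. $48,250 × 1.9 = $91,675.
$91,675 is within the $275,000 maximum.
$91,675 is at or above the $3,500 minimum.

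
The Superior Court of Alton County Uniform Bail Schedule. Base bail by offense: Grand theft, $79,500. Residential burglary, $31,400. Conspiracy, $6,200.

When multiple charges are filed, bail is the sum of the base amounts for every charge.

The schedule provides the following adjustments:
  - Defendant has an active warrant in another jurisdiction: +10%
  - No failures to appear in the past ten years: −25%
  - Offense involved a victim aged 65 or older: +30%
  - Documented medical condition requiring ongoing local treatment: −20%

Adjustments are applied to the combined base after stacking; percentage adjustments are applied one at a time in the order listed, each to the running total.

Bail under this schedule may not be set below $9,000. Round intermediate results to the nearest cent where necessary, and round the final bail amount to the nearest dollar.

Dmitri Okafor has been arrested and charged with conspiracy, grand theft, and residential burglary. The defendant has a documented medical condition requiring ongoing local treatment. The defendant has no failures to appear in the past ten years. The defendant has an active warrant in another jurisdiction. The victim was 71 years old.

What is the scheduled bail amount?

Base amounts from the schedule: conspiracy $6,200; grand theft $79,500; residential burglary $31,400.
Stacking rule: sum of all bases. $6,200 + $79,500 + $31,400 = $117,100.
Defendant has an active warrant in another jurisdiction (+10%): $117,100 × 1.1 = $128,810.
No failures to appear in the past ten years (−25%): $128,810 × 0.75 = $96,607.50.
Offense involved a victim aged 65 or older (+30%): $96,607.50 × 1.3 = $125,589.75.
Documented medical condition requiring ongoing local treatment (−20%): $125,589.75 × 0.8 = $100,471.80.
$100,471.80 is at or above the $9,000 minimum.
Rounded to the nearest dollar: $100,472.

$100,472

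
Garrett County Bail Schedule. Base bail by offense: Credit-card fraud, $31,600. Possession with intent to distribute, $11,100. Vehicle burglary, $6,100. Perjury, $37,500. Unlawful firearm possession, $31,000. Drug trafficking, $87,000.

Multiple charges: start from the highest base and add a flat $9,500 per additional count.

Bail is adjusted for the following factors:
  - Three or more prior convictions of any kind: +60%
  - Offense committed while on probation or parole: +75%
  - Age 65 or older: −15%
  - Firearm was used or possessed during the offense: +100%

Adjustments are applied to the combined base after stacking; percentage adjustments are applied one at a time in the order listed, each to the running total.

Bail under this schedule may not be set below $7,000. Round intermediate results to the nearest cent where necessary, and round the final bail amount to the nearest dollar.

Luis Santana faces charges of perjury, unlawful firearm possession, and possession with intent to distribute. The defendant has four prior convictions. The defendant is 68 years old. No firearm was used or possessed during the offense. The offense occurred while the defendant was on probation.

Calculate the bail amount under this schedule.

$134,470

Base amounts from the schedule: perjury $37,500; unlawful firearm possession $31,000; possession with intent to distribute $11,100.
Stacking rule: highest base plus $9,500 per additional charge. Highest is perjury at $37,500; 2 additional charges → +$19,000. Combined base = $56,500.
Three or more prior convictions of any kind (+60%): $56,500 × 1.6 = $90,400.
Offense committed while on probation or parole (+75%): $90,400 × 1.75 = $158,200.
Age 65 or older (−15%): $158,200 × 0.85 = $134,470.
$134,470 is at or above the $7,000 minimum.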